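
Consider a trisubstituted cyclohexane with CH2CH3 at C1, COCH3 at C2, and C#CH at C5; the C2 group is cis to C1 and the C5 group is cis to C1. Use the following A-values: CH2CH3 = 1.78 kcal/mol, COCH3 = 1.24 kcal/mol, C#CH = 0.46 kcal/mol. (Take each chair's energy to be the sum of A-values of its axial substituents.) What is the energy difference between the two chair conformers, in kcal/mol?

Chair I (ethyl axial, acetyl equatorial, ethynyl axial): E = 2.24 kcal/mol.
Chair II (ethyl equatorial, acetyl axial, ethynyl equatorial): E = 1.24 kcal/mol.
ΔE = 2.24 − 1.24 = 1.00 kcal/mol; chair II is more stable.

1.00 kcal/mol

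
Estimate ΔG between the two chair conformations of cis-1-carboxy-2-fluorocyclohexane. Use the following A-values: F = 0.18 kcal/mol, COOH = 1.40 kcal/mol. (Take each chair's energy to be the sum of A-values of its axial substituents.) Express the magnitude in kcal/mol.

1.22 kcal/mol

C1 and C2 have opposite parity, so for the cis isomer the two substituents are one axial and one equatorial in each chair.
Chair I (fluoro axial, carboxyl equatorial): E = 0.18 kcal/mol.
Chair II (fluoro equatorial, carboxyl axial): E = 1.40 kcal/mol.
ΔE = 1.40 − 0.18 = 1.22 kcal/mol; chair I is more stable.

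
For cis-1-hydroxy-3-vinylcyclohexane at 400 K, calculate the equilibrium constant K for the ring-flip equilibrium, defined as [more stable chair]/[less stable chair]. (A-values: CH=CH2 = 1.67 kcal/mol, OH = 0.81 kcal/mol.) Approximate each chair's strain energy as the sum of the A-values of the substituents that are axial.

C1 and C3 have the same parity, so for the cis isomer the two substituents are e,e in one chair and a,a in the other.
Chair I (vinyl axial, hydroxyl axial): E = 2.48 kcal/mol; chair II (vinyl equatorial, hydroxyl equatorial): E = 0.00 kcal/mol.
ΔG = 2.48 kcal/mol between the two chairs.
K = exp(ΔG/RT) with R = 1.987×10⁻³ kcal mol⁻¹ K⁻¹ and T = 400 K gives K ≈ 22.7.

K ≈ 22.7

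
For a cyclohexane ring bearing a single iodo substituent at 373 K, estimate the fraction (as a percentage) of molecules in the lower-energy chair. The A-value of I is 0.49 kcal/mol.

66.0%

One chair has the iodo group axial (E = 0.49 kcal/mol) and the other has it equatorial (E = 0).
ΔG = 0.49 kcal/mol between the two chairs.
K = exp(ΔG/RT) with R = 1.987×10⁻³ kcal mol⁻¹ K⁻¹ and T = 373 K gives K ≈ 1.94.
Fraction in the lower-energy chair = K/(K+1) = 66.0%.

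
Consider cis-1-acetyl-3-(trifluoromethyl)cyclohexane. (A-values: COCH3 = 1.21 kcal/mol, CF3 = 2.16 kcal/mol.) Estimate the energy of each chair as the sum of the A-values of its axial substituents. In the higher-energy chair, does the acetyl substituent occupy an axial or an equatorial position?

axial

C1 and C3 have the same parity, so for the cis isomer the two substituents are e,e in one chair and a,a in the other.
Chair I (acetyl axial, trifluoromethyl axial): E = 3.37 kcal/mol.
Chair II (acetyl equatorial, trifluoromethyl equatorial): E = 0.00 kcal/mol.
Chair I is the less stable (higher-energy) conformer, and in that chair the acetyl group is axial.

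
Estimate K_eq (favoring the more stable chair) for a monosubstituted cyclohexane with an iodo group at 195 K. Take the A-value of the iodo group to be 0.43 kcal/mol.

K ≈ 3.03

One chair has the iodo group axial (E = 0.43 kcal/mol) and the other has it equatorial (E = 0).
ΔG = 0.43 kcal/mol between the two chairs.
K = exp(ΔG/RT) with R = 1.987×10⁻³ kcal mol⁻¹ K⁻¹ and T = 195 K gives K ≈ 3.03.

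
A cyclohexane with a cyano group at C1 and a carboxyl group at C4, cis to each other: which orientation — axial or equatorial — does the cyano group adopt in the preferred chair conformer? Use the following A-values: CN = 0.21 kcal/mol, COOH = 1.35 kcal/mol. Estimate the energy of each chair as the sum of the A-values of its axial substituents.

C1 and C4 have opposite parity, so for the cis isomer the two substituents are one axial and one equatorial in each chair.
Chair I (cyano axial, carboxyl equatorial): E = 0.21 kcal/mol.
Chair II (cyano equatorial, carboxyl axial): E = 1.35 kcal/mol.
Chair I is the more stable (lower-energy) conformer, and in that chair the cyano group is axial.

axial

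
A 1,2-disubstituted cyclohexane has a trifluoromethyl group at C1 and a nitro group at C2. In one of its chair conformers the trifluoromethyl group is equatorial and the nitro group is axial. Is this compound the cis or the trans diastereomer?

cis

C1 and C2 have opposite parity, so their axial bonds point in opposite directions.
With opposite-parity carbons, two substituents on the same face are one axial and one equatorial; opposite faces give both axial or both equatorial.
Here the groups are equatorial/axial → same face → cis.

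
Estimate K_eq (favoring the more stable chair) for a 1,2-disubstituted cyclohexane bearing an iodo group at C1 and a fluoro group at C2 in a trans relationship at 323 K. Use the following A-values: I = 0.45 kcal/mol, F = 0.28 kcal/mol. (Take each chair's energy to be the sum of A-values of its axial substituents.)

K ≈ 3.12

C1 and C2 have opposite parity, so for the trans isomer the two substituents are e,e in one chair and a,a in the other.
Chair I (iodo axial, fluoro axial): E = 0.73 kcal/mol; chair II (iodo equatorial, fluoro equatorial): E = 0.00 kcal/mol.
ΔG = 0.73 kcal/mol between the two chairs.
K = exp(ΔG/RT) with R = 1.987×10⁻³ kcal mol⁻¹ K⁻¹ and T = 323 K gives K ≈ 3.12.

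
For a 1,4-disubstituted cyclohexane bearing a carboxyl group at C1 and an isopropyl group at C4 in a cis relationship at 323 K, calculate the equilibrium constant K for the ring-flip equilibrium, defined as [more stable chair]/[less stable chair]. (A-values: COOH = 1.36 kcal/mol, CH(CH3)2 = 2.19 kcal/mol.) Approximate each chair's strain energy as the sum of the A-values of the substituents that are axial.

C1 and C4 have opposite parity, so for the cis isomer the two substituents are one axial and one equatorial in each chair.
Chair I (carboxyl axial, isopropyl equatorial): E = 1.36 kcal/mol; chair II (carboxyl equatorial, isopropyl axial): E = 2.19 kcal/mol.
ΔG = 0.83 kcal/mol between the two chairs.
K = exp(ΔG/RT) with R = 1.987×10⁻³ kcal mol⁻¹ K⁻¹ and T = 323 K gives K ≈ 3.64.

K ≈ 3.64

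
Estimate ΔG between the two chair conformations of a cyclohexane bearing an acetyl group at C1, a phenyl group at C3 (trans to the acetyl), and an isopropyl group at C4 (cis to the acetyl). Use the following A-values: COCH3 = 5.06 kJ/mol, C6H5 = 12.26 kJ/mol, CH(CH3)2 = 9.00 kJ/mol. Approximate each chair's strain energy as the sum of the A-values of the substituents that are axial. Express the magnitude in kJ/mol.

16.20 kJ/mol

Chair I (acetyl axial, phenyl equatorial, isopropyl equatorial): E = 5.06 kJ/mol.
Chair II (acetyl equatorial, phenyl axial, isopropyl axial): E = 21.26 kJ/mol.
ΔE = 21.26 − 5.06 = 16.20 kJ/mol; chair I is more stable.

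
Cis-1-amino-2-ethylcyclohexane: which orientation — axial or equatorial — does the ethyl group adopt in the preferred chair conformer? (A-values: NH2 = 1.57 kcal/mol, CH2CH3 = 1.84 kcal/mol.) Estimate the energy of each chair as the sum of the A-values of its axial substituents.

equatorial

C1 and C2 have opposite parity, so for the cis isomer the two substituents are one axial and one equatorial in each chair.
Chair I (amino axial, ethyl equatorial): E = 1.57 kcal/mol.
Chair II (amino equatorial, ethyl axial): E = 1.84 kcal/mol.
Chair I is the more stable (lower-energy) conformer, and in that chair the ethyl group is equatorial.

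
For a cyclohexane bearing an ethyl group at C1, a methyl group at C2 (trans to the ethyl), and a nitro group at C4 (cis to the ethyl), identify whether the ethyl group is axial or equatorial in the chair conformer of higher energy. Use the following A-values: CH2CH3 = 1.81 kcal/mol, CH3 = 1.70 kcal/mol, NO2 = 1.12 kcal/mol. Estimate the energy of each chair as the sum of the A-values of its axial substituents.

Chair I (ethyl axial, methyl axial, nitro equatorial): E = 3.51 kcal/mol.
Chair II (ethyl equatorial, methyl equatorial, nitro axial): E = 1.12 kcal/mol.
Chair I is the less stable (higher-energy) conformer, and in that chair the ethyl group is axial.

axial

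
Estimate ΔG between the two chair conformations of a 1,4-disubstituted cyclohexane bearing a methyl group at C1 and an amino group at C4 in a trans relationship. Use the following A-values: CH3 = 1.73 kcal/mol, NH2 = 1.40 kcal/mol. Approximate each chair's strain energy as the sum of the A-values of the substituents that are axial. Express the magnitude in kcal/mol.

C1 and C4 have opposite parity, so for the trans isomer the two substituents are e,e in one chair and a,a in the other.
Chair I (methyl axial, amino axial): E = 3.13 kcal/mol.
Chair II (methyl equatorial, amino equatorial): E = 0.00 kcal/mol.
ΔE = 3.13 − 0.00 = 3.13 kcal/mol; chair II is more stable.

3.13 kcal/mol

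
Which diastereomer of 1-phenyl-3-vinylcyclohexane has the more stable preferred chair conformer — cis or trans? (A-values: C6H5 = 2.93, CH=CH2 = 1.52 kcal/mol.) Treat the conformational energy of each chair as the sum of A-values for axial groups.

cis

At 1,3 positions (parity same): cis → (e,e or a,a); trans → (a,e or e,a).
Best chair for cis: E = 0.00 kcal/mol; best chair for trans: E = 1.52 kcal/mol.
The cis isomer is lower by 1.52 kcal/mol.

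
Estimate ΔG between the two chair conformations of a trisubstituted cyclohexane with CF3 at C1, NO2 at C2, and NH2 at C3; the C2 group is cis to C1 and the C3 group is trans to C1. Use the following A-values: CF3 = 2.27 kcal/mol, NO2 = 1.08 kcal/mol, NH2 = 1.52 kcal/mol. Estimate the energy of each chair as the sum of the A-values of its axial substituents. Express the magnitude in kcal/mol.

Chair I (trifluoromethyl axial, nitro equatorial, amino equatorial): E = 2.27 kcal/mol.
Chair II (trifluoromethyl equatorial, nitro axial, amino axial): E = 2.60 kcal/mol.
ΔE = 2.60 − 2.27 = 0.33 kcal/mol; chair I is more stable.

0.33 kcal/mol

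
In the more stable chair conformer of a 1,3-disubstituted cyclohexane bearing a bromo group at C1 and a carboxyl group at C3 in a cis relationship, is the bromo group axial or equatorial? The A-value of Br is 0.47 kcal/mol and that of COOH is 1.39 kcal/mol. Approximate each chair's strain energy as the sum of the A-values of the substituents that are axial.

C1 and C3 have the same parity, so for the cis isomer the two substituents are e,e in one chair and a,a in the other.
Chair I (bromo axial, carboxyl axial): E = 1.86 kcal/mol.
Chair II (bromo equatorial, carboxyl equatorial): E = 0.00 kcal/mol.
Chair II is the more stable (lower-energy) conformer, and in that chair the bromo group is equatorial.

equatorial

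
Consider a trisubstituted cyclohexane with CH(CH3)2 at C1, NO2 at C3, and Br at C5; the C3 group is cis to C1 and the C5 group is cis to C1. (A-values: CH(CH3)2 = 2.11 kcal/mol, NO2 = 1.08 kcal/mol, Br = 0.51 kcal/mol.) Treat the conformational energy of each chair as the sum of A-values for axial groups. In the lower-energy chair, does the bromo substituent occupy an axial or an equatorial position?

Chair I (isopropyl axial, nitro axial, bromo axial): E = 3.70 kcal/mol.
Chair II (isopropyl equatorial, nitro equatorial, bromo equatorial): E = 0.00 kcal/mol.
Chair II is the more stable (lower-energy) conformer, and in that chair the bromo group is equatorial.

equatorial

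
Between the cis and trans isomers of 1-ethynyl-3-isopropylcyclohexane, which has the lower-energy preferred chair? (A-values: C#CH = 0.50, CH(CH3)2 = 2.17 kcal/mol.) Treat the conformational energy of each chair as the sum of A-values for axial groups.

cis

At 1,3 positions (parity same): cis → (e,e or a,a); trans → (a,e or e,a).
Best chair for cis: E = 0.00 kcal/mol; best chair for trans: E = 0.50 kcal/mol.
The cis isomer is lower by 0.50 kcal/mol.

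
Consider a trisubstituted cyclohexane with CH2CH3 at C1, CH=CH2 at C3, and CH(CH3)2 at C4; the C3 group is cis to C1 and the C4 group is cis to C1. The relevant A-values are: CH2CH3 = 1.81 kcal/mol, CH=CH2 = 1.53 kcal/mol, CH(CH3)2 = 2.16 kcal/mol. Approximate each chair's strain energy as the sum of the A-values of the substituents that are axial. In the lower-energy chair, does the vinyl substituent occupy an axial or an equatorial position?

equatorial

Chair I (ethyl axial, vinyl axial, isopropyl equatorial): E = 3.34 kcal/mol.
Chair II (ethyl equatorial, vinyl equatorial, isopropyl axial): E = 2.16 kcal/mol.
Chair II is the more stable (lower-energy) conformer, and in that chair the vinyl group is equatorial.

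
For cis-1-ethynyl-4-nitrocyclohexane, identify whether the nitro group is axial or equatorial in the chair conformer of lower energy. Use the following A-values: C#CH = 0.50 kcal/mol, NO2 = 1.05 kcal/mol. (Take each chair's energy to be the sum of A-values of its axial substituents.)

C1 and C4 have opposite parity, so for the cis isomer the two substituents are one axial and one equatorial in each chair.
Chair I (ethynyl axial, nitro equatorial): E = 0.50 kcal/mol.
Chair II (ethynyl equatorial, nitro axial): E = 1.05 kcal/mol.
Chair I is the more stable (lower-energy) conformer, and in that chair the nitro group is equatorial.

equatorial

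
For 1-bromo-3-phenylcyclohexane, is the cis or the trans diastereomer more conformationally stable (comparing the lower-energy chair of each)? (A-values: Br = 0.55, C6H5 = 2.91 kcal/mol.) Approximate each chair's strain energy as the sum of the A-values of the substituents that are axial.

cis

At 1,3 positions (parity same): cis → (e,e or a,a); trans → (a,e or e,a).
Best chair for cis: E = 0.00 kcal/mol; best chair for trans: E = 0.55 kcal/mol.
The cis isomer is lower by 0.55 kcal/mol.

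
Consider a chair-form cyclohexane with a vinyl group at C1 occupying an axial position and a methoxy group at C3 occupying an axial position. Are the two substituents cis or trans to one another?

cis

C1 and C3 have the same parity, so their axial bonds point in the same direction.
With same-parity carbons, two substituents on the same face are both axial or both equatorial; opposite faces give one of each.
Here the groups are axial/axial → same face → cis.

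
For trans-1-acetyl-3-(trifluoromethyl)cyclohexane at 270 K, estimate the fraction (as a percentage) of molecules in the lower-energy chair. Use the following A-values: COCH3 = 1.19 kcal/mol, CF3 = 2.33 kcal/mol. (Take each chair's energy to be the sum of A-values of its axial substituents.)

C1 and C3 have the same parity, so for the trans isomer the two substituents are one axial and one equatorial in each chair.
Chair I (acetyl axial, trifluoromethyl equatorial): E = 1.19 kcal/mol; chair II (acetyl equatorial, trifluoromethyl axial): E = 2.33 kcal/mol.
ΔG = 1.14 kcal/mol between the two chairs.
K = exp(ΔG/RT) with R = 1.987×10⁻³ kcal mol⁻¹ K⁻¹ and T = 270 K gives K ≈ 8.37.
Fraction in the lower-energy chair = K/(K+1) = 89.3%.

89.3%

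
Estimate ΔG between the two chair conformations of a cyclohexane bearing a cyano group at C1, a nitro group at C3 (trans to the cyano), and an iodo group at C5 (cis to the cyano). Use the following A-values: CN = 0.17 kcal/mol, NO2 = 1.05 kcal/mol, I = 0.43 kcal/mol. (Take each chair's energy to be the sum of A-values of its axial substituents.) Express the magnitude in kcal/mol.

0.45 kcal/mol

Chair I (cyano axial, nitro equatorial, iodo axial): E = 0.60 kcal/mol.
Chair II (cyano equatorial, nitro axial, iodo equatorial): E = 1.05 kcal/mol.
ΔE = 1.05 − 0.60 = 0.45 kcal/mol; chair I is more stable.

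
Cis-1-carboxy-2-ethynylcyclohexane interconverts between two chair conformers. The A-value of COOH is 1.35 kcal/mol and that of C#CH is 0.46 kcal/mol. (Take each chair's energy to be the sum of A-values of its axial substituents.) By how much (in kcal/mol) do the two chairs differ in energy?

C1 and C2 have opposite parity, so for the cis isomer the two substituents are one axial and one equatorial in each chair.
Chair I (carboxyl axial, ethynyl equatorial): E = 1.35 kcal/mol.
Chair II (carboxyl equatorial, ethynyl axial): E = 0.46 kcal/mol.
ΔE = 1.35 − 0.46 = 0.89 kcal/mol; chair II is more stable.

0.89 kcal/mol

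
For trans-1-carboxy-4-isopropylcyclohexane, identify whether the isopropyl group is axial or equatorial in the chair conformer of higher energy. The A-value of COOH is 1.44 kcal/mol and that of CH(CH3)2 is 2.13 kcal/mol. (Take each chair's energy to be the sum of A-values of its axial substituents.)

axial

C1 and C4 have opposite parity, so for the trans isomer the two substituents are e,e in one chair and a,a in the other.
Chair I (carboxyl axial, isopropyl axial): E = 3.57 kcal/mol.
Chair II (carboxyl equatorial, isopropyl equatorial): E = 0.00 kcal/mol.
Chair I is the less stable (higher-energy) conformer, and in that chair the isopropyl group is axial.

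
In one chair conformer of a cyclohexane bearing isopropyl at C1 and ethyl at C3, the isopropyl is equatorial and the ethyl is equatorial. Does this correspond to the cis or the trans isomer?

cis

C1 and C3 have the same parity, so their axial bonds point in the same direction.
With same-parity carbons, two substituents on the same face are both axial or both equatorial; opposite faces give one of each.
Here the groups are equatorial/equatorial → same face → cis.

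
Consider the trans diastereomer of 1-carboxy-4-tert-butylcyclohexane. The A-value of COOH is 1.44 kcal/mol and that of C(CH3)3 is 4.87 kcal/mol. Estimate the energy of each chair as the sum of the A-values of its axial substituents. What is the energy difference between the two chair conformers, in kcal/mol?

6.31 kcal/mol

C1 and C4 have opposite parity, so for the trans isomer the two substituents are e,e in one chair and a,a in the other.
Chair I (carboxyl axial, tert-butyl axial): E = 6.31 kcal/mol.
Chair II (carboxyl equatorial, tert-butyl equatorial): E = 0.00 kcal/mol.
ΔE = 6.31 − 0.00 = 6.31 kcal/mol; chair II is more stable.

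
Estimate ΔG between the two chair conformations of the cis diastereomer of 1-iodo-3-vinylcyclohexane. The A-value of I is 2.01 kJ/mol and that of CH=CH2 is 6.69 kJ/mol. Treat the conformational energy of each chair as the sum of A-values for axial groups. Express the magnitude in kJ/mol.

8.70 kJ/mol

C1 and C3 have the same parity, so for the cis isomer the two substituents are e,e in one chair and a,a in the other.
Chair I (iodo axial, vinyl axial): E = 8.70 kJ/mol.
Chair II (iodo equatorial, vinyl equatorial): E = 0.00 kJ/mol.
ΔE = 8.70 − 0.00 = 8.70 kJ/mol; chair II is more stable.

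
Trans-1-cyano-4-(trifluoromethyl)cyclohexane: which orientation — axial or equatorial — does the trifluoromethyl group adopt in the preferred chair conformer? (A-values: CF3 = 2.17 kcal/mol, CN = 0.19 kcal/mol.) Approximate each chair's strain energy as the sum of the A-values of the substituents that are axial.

C1 and C4 have opposite parity, so for the trans isomer the two substituents are e,e in one chair and a,a in the other.
Chair I (trifluoromethyl axial, cyano axial): E = 2.36 kcal/mol.
Chair II (trifluoromethyl equatorial, cyano equatorial): E = 0.00 kcal/mol.
Chair II is the more stable (lower-energy) conformer, and in that chair the trifluoromethyl group is equatorial.

equatorial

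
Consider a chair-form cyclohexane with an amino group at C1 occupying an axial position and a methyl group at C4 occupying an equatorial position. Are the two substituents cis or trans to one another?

C1 and C4 have opposite parity, so their axial bonds point in opposite directions.
With opposite-parity carbons, two substituents on the same face are one axial and one equatorial; opposite faces give both axial or both equatorial.
Here the groups are axial/equatorial → same face → cis.

cis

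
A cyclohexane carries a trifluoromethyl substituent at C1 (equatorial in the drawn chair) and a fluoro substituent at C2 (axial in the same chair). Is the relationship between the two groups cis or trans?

C1 and C2 have opposite parity, so their axial bonds point in opposite directions.
With opposite-parity carbons, two substituents on the same face are one axial and one equatorial; opposite faces give both axial or both equatorial.
Here the groups are equatorial/axial → same face → cis.

cis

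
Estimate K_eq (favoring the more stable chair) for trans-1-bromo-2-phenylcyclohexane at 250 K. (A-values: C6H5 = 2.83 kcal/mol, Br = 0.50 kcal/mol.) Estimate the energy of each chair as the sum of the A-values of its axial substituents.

K ≈ 815

C1 and C2 have opposite parity, so for the trans isomer the two substituents are e,e in one chair and a,a in the other.
Chair I (phenyl axial, bromo axial): E = 3.33 kcal/mol; chair II (phenyl equatorial, bromo equatorial): E = 0.00 kcal/mol.
ΔG = 3.33 kcal/mol between the two chairs.
K = exp(ΔG/RT) with R = 1.987×10⁻³ kcal mol⁻¹ K⁻¹ and T = 250 K gives K ≈ 815.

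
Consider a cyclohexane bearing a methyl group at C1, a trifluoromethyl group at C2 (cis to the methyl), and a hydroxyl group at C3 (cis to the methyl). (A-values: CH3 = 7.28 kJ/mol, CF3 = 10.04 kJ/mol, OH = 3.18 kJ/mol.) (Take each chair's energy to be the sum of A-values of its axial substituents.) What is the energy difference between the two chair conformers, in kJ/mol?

Chair I (methyl axial, trifluoromethyl equatorial, hydroxyl axial): E = 10.46 kJ/mol.
Chair II (methyl equatorial, trifluoromethyl axial, hydroxyl equatorial): E = 10.04 kJ/mol.
ΔE = 10.46 − 10.04 = 0.42 kJ/mol; chair II is more stable.

0.42 kJ/mol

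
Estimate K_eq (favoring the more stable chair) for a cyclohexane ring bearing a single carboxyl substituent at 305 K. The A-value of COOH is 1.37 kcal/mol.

K ≈ 9.59

One chair has the carboxyl group axial (E = 1.37 kcal/mol) and the other has it equatorial (E = 0).
ΔG = 1.37 kcal/mol between the two chairs.
K = exp(ΔG/RT) with R = 1.987×10⁻³ kcal mol⁻¹ K⁻¹ and T = 305 K gives K ≈ 9.59.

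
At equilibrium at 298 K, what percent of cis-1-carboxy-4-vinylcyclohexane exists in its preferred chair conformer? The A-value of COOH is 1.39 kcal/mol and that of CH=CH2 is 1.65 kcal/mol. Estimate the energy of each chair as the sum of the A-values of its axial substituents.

60.8%

C1 and C4 have opposite parity, so for the cis isomer the two substituents are one axial and one equatorial in each chair.
Chair I (carboxyl axial, vinyl equatorial): E = 1.39 kcal/mol; chair II (carboxyl equatorial, vinyl axial): E = 1.65 kcal/mol.
ΔG = 0.26 kcal/mol between the two chairs.
K = exp(ΔG/RT) with R = 1.987×10⁻³ kcal mol⁻¹ K⁻¹ and T = 298 K gives K ≈ 1.55.
Fraction in the lower-energy chair = K/(K+1) = 60.8%.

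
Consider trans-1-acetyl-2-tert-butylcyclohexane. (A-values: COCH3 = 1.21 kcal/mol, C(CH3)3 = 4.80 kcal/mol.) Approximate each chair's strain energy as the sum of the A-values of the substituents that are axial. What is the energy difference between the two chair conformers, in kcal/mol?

C1 and C2 have opposite parity, so for the trans isomer the two substituents are e,e in one chair and a,a in the other.
Chair I (acetyl axial, tert-butyl axial): E = 6.01 kcal/mol.
Chair II (acetyl equatorial, tert-butyl equatorial): E = 0.00 kcal/mol.
ΔE = 6.01 − 0.00 = 6.01 kcal/mol; chair II is more stable.

6.01 kcal/mol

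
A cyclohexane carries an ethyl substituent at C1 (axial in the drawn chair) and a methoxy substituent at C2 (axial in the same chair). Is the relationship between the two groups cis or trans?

trans

C1 and C2 have opposite parity, so their axial bonds point in opposite directions.
With opposite-parity carbons, two substituents on the same face are one axial and one equatorial; opposite faces give both axial or both equatorial.
Here the groups are axial/axial → opposite face → trans.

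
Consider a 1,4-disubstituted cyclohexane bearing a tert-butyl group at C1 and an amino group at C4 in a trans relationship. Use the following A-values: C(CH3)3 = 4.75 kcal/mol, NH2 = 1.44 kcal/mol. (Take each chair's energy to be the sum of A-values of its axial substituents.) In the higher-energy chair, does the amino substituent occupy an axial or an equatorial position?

axial

C1 and C4 have opposite parity, so for the trans isomer the two substituents are e,e in one chair and a,a in the other.
Chair I (tert-butyl axial, amino axial): E = 6.19 kcal/mol.
Chair II (tert-butyl equatorial, amino equatorial): E = 0.00 kcal/mol.
Chair I is the less stable (higher-energy) conformer, and in that chair the amino group is axial.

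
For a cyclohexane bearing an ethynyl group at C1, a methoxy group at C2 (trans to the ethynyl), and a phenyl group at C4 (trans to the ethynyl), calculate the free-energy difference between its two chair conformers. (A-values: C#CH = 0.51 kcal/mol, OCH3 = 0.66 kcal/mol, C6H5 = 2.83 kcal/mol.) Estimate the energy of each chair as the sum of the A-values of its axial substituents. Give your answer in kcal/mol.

4.00 kcal/mol

Chair I (ethynyl axial, methoxy axial, phenyl axial): E = 4.00 kcal/mol.
Chair II (ethynyl equatorial, methoxy equatorial, phenyl equatorial): E = 0.00 kcal/mol.
ΔE = 4.00 − 0.00 = 4.00 kcal/mol; chair II is more stable.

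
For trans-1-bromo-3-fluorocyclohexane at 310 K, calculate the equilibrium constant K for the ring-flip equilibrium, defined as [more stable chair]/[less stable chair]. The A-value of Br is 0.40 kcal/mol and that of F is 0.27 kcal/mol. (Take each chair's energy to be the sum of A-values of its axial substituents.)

K ≈ 1.23

C1 and C3 have the same parity, so for the trans isomer the two substituents are one axial and one equatorial in each chair.
Chair I (bromo axial, fluoro equatorial): E = 0.40 kcal/mol; chair II (bromo equatorial, fluoro axial): E = 0.27 kcal/mol.
ΔG = 0.13 kcal/mol between the two chairs.
K = exp(ΔG/RT) with R = 1.987×10⁻³ kcal mol⁻¹ K⁻¹ and T = 310 K gives K ≈ 1.23.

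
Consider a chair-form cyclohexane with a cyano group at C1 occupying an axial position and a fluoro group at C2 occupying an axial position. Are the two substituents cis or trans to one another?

trans

C1 and C2 have opposite parity, so their axial bonds point in opposite directions.
With opposite-parity carbons, two substituents on the same face are one axial and one equatorial; opposite faces give both axial or both equatorial.
Here the groups are axial/axial → opposite face → trans.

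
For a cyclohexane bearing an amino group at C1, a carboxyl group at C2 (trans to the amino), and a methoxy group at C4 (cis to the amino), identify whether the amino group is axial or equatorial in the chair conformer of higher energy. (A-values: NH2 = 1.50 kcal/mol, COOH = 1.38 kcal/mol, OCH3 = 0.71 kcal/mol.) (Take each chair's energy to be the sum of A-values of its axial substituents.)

axial

Chair I (amino axial, carboxyl axial, methoxy equatorial): E = 2.88 kcal/mol.
Chair II (amino equatorial, carboxyl equatorial, methoxy axial): E = 0.71 kcal/mol.
Chair I is the less stable (higher-energy) conformer, and in that chair the amino group is axial.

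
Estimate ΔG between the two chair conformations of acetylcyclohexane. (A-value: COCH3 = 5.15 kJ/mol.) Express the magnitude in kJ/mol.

A monosubstituted cyclohexane has one chair with the acetyl group axial (E = A = 5.15 kJ/mol) and one with it equatorial (E = 0).
ΔE = 5.15 − 0 = 5.15 kJ/mol.

5.15 kJ/mol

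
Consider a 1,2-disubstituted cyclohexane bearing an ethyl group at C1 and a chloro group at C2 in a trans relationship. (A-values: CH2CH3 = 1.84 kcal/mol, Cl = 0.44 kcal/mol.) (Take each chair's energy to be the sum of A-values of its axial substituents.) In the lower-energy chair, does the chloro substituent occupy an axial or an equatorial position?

C1 and C2 have opposite parity, so for the trans isomer the two substituents are e,e in one chair and a,a in the other.
Chair I (ethyl axial, chloro axial): E = 2.28 kcal/mol.
Chair II (ethyl equatorial, chloro equatorial): E = 0.00 kcal/mol.
Chair II is the more stable (lower-energy) conformer, and in that chair the chloro group is equatorial.

equatorial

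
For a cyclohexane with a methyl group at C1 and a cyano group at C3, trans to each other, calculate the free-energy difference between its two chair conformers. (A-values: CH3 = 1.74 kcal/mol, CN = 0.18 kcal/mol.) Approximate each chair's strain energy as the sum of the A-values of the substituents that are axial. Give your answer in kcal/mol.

C1 and C3 have the same parity, so for the trans isomer the two substituents are one axial and one equatorial in each chair.
Chair I (methyl axial, cyano equatorial): E = 1.74 kcal/mol.
Chair II (methyl equatorial, cyano axial): E = 0.18 kcal/mol.
ΔE = 1.74 − 0.18 = 1.56 kcal/mol; chair II is more stable.

1.56 kcal/mol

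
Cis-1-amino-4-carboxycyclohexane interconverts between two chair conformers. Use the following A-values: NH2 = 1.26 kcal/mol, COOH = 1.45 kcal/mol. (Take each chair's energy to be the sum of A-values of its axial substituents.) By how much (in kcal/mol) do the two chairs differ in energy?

C1 and C4 have opposite parity, so for the cis isomer the two substituents are one axial and one equatorial in each chair.
Chair I (amino axial, carboxyl equatorial): E = 1.26 kcal/mol.
Chair II (amino equatorial, carboxyl axial): E = 1.45 kcal/mol.
ΔE = 1.45 − 1.26 = 0.19 kcal/mol; chair I is more stable.

0.19 kcal/mol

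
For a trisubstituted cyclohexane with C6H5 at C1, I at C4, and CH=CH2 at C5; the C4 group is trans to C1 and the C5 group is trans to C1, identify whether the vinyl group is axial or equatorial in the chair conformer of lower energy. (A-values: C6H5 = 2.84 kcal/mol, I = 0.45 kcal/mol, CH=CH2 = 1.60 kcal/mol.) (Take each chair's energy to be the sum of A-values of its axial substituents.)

axial

Chair I (phenyl axial, iodo axial, vinyl equatorial): E = 3.29 kcal/mol.
Chair II (phenyl equatorial, iodo equatorial, vinyl axial): E = 1.60 kcal/mol.
Chair II is the more stable (lower-energy) conformer, and in that chair the vinyl group is axial.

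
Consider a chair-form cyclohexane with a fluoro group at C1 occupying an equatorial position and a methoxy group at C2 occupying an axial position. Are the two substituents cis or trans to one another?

cis

C1 and C2 have opposite parity, so their axial bonds point in opposite directions.
With opposite-parity carbons, two substituents on the same face are one axial and one equatorial; opposite faces give both axial or both equatorial.
Here the groups are equatorial/axial → same face → cis.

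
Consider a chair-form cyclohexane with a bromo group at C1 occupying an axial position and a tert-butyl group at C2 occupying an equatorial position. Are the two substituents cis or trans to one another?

cis

C1 and C2 have opposite parity, so their axial bonds point in opposite directions.
With opposite-parity carbons, two substituents on the same face are one axial and one equatorial; opposite faces give both axial or both equatorial.
Here the groups are axial/equatorial → same face → cis.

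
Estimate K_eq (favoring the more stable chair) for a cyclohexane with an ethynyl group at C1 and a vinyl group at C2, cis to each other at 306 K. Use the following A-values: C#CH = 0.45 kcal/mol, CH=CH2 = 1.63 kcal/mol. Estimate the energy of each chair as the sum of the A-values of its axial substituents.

C1 and C2 have opposite parity, so for the cis isomer the two substituents are one axial and one equatorial in each chair.
Chair I (ethynyl axial, vinyl equatorial): E = 0.45 kcal/mol; chair II (ethynyl equatorial, vinyl axial): E = 1.63 kcal/mol.
ΔG = 1.18 kcal/mol between the two chairs.
K = exp(ΔG/RT) with R = 1.987×10⁻³ kcal mol⁻¹ K⁻¹ and T = 306 K gives K ≈ 6.96.

K ≈ 6.96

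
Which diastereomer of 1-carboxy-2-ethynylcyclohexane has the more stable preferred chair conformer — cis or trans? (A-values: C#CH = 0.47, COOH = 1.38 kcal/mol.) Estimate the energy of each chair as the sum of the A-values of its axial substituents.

At 1,2 positions (parity opposite): cis → (a,e or e,a); trans → (e,e or a,a).
Best chair for cis: E = 0.47 kcal/mol; best chair for trans: E = 0.00 kcal/mol.
The trans isomer is lower by 0.47 kcal/mol.

trans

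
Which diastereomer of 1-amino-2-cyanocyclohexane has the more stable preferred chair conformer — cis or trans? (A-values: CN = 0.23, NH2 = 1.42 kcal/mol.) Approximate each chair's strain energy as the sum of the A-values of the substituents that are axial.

trans

At 1,2 positions (parity opposite): cis → (a,e or e,a); trans → (e,e or a,a).
Best chair for cis: E = 0.23 kcal/mol; best chair for trans: E = 0.00 kcal/mol.
The trans isomer is lower by 0.23 kcal/mol.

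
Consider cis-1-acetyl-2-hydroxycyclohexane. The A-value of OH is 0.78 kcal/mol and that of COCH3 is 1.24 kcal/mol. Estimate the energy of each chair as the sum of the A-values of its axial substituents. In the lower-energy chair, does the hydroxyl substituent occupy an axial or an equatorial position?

axial

C1 and C2 have opposite parity, so for the cis isomer the two substituents are one axial and one equatorial in each chair.
Chair I (hydroxyl axial, acetyl equatorial): E = 0.78 kcal/mol.
Chair II (hydroxyl equatorial, acetyl axial): E = 1.24 kcal/mol.
Chair I is the more stable (lower-energy) conformer, and in that chair the hydroxyl group is axial.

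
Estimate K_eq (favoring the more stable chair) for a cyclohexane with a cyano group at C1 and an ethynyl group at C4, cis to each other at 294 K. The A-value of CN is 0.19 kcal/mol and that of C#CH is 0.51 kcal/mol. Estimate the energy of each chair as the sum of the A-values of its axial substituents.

K ≈ 1.73

C1 and C4 have opposite parity, so for the cis isomer the two substituents are one axial and one equatorial in each chair.
Chair I (cyano axial, ethynyl equatorial): E = 0.19 kcal/mol; chair II (cyano equatorial, ethynyl axial): E = 0.51 kcal/mol.
ΔG = 0.32 kcal/mol between the two chairs.
K = exp(ΔG/RT) with R = 1.987×10⁻³ kcal mol⁻¹ K⁻¹ and T = 294 K gives K ≈ 1.73.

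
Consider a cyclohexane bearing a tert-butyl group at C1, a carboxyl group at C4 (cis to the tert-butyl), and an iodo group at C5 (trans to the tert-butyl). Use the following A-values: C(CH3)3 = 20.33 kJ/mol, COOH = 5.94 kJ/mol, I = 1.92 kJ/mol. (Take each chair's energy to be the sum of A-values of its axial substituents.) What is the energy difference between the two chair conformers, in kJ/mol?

Chair I (tert-butyl axial, carboxyl equatorial, iodo equatorial): E = 20.33 kJ/mol.
Chair II (tert-butyl equatorial, carboxyl axial, iodo axial): E = 7.86 kJ/mol.
ΔE = 20.33 − 7.86 = 12.47 kJ/mol; chair II is more stable.

12.47 kJ/mol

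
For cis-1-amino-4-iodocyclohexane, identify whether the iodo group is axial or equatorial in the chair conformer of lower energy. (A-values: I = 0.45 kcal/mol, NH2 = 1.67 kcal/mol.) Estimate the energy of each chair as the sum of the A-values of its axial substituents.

axial

C1 and C4 have opposite parity, so for the cis isomer the two substituents are one axial and one equatorial in each chair.
Chair I (iodo axial, amino equatorial): E = 0.45 kcal/mol.
Chair II (iodo equatorial, amino axial): E = 1.67 kcal/mol.
Chair I is the more stable (lower-energy) conformer, and in that chair the iodo group is axial.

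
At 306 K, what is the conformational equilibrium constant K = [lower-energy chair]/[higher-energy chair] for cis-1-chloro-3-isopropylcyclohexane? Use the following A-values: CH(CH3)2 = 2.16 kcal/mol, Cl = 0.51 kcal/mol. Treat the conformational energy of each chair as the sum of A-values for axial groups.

C1 and C3 have the same parity, so for the cis isomer the two substituents are e,e in one chair and a,a in the other.
Chair I (isopropyl axial, chloro axial): E = 2.67 kcal/mol; chair II (isopropyl equatorial, chloro equatorial): E = 0.00 kcal/mol.
ΔG = 2.67 kcal/mol between the two chairs.
K = exp(ΔG/RT) with R = 1.987×10⁻³ kcal mol⁻¹ K⁻¹ and T = 306 K gives K ≈ 80.7.

K ≈ 80.7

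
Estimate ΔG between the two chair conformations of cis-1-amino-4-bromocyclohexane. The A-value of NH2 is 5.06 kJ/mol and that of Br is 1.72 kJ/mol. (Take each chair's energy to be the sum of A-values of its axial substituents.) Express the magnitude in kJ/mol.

3.34 kJ/mol

C1 and C4 have opposite parity, so for the cis isomer the two substituents are one axial and one equatorial in each chair.
Chair I (amino axial, bromo equatorial): E = 5.06 kJ/mol.
Chair II (amino equatorial, bromo axial): E = 1.72 kJ/mol.
ΔE = 5.06 − 1.72 = 3.34 kJ/mol; chair II is more stable.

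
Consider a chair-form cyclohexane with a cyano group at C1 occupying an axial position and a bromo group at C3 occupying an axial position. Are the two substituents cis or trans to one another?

cis

C1 and C3 have the same parity, so their axial bonds point in the same direction.
With same-parity carbons, two substituents on the same face are both axial or both equatorial; opposite faces give one of each.
Here the groups are axial/axial → same face → cis.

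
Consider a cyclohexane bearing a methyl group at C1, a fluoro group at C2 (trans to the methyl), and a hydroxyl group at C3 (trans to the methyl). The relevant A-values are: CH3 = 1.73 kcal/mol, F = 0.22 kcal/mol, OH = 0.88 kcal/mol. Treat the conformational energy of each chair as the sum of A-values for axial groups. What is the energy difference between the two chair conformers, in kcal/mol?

1.07 kcal/mol

Chair I (methyl axial, fluoro axial, hydroxyl equatorial): E = 1.95 kcal/mol.
Chair II (methyl equatorial, fluoro equatorial, hydroxyl axial): E = 0.88 kcal/mol.
ΔE = 1.95 − 0.88 = 1.07 kcal/mol; chair II is more stable.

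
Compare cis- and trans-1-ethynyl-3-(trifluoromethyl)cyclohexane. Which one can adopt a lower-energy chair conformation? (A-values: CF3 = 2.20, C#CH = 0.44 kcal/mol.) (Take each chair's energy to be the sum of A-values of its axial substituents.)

At 1,3 positions (parity same): cis → (e,e or a,a); trans → (a,e or e,a).
Best chair for cis: E = 0.00 kcal/mol; best chair for trans: E = 0.44 kcal/mol.
The cis isomer is lower by 0.44 kcal/mol.

cis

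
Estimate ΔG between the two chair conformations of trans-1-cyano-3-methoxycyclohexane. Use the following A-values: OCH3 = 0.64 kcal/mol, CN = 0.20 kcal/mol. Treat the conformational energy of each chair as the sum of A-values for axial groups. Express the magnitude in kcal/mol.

0.44 kcal/mol

C1 and C3 have the same parity, so for the trans isomer the two substituents are one axial and one equatorial in each chair.
Chair I (methoxy axial, cyano equatorial): E = 0.64 kcal/mol.
Chair II (methoxy equatorial, cyano axial): E = 0.20 kcal/mol.
ΔE = 0.64 − 0.20 = 0.44 kcal/mol; chair II is more stable.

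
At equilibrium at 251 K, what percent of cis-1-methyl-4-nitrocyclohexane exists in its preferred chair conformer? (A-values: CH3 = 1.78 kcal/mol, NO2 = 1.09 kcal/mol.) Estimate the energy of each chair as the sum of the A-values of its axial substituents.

C1 and C4 have opposite parity, so for the cis isomer the two substituents are one axial and one equatorial in each chair.
Chair I (methyl axial, nitro equatorial): E = 1.78 kcal/mol; chair II (methyl equatorial, nitro axial): E = 1.09 kcal/mol.
ΔG = 0.69 kcal/mol between the two chairs.
K = exp(ΔG/RT) with R = 1.987×10⁻³ kcal mol⁻¹ K⁻¹ and T = 251 K gives K ≈ 3.99.
Fraction in the lower-energy chair = K/(K+1) = 80.0%.

80.0%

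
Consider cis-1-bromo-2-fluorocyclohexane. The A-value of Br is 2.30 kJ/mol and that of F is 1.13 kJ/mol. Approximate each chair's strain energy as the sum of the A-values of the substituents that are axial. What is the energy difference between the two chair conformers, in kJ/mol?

1.17 kJ/mol

C1 and C2 have opposite parity, so for the cis isomer the two substituents are one axial and one equatorial in each chair.
Chair I (bromo axial, fluoro equatorial): E = 2.30 kJ/mol.
Chair II (bromo equatorial, fluoro axial): E = 1.13 kJ/mol.
ΔE = 2.30 − 1.13 = 1.17 kJ/mol; chair II is more stable.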